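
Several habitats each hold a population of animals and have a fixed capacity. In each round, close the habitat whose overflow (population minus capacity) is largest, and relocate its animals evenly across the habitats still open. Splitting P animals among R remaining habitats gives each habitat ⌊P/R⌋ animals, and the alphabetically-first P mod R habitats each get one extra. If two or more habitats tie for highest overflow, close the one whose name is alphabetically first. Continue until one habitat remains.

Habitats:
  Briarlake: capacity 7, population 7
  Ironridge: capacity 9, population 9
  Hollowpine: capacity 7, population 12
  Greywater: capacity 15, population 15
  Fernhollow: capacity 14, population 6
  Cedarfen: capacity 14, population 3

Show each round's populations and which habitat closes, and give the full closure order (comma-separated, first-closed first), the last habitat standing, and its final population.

Round 1: Briarlake=7 Cedarfen=3 Fernhollow=6 Greywater=15 Hollowpine=12 Ironridge=9 → close Hollowpine (overflow 5)
  12÷5 = 2 each, +1 to first 2
Round 2: Briarlake=10 Cedarfen=6 Fernhollow=8 Greywater=17 Ironridge=11 → close Briarlake (overflow 3)
  10÷4 = 2 each, +1 to first 2
Round 3: Cedarfen=9 Fernhollow=11 Greywater=19 Ironridge=13 → close Greywater (overflow 4)
  19÷3 = 6 each, +1 to first 1
Round 4: Cedarfen=16 Fernhollow=17 Ironridge=19 → close Ironridge (overflow 10)
  19÷2 = 9 each, +1 to first 1
Round 5: Cedarfen=26 Fernhollow=26 → close Cedarfen (overflow 12)
  26÷1 = 26 each, +1 to first 0

Closure order: Hollowpine, Briarlake, Greywater, Ironridge, Cedarfen
Last habitat: Fernhollow with 52 animals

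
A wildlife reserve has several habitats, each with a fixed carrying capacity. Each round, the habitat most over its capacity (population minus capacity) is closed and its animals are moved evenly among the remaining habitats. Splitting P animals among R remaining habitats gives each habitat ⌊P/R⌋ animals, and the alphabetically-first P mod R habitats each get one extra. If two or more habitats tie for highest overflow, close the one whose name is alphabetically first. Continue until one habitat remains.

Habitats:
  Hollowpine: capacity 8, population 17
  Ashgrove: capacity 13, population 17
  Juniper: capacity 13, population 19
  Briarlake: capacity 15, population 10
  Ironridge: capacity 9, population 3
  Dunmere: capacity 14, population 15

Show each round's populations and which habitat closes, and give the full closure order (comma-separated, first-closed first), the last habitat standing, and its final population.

Closure order: Hollowpine, Juniper, Ashgrove, Dunmere, Briarlake
Last habitat: Ironridge with 81 animals

Round 1: Ashgrove=17 Briarlake=10 Dunmere=15 Hollowpine=17 Ironridge=3 Juniper=19 → close Hollowpine (overflow 9)
  17÷5 = 3 each, +1 to first 2
Round 2: Ashgrove=21 Briarlake=14 Dunmere=18 Ironridge=6 Juniper=22 → close Juniper (overflow 9)
  22÷4 = 5 each, +1 to first 2
Round 3: Ashgrove=27 Briarlake=20 Dunmere=23 Ironridge=11 → close Ashgrove (overflow 14)
  27÷3 = 9 each, +1 to first 0
Round 4: Briarlake=29 Dunmere=32 Ironridge=20 → close Dunmere (overflow 18)
  32÷2 = 16 each, +1 to first 0
Round 5: Briarlake=45 Ironridge=36 → close Briarlake (overflow 30)
  45÷1 = 45 each, +1 to first 0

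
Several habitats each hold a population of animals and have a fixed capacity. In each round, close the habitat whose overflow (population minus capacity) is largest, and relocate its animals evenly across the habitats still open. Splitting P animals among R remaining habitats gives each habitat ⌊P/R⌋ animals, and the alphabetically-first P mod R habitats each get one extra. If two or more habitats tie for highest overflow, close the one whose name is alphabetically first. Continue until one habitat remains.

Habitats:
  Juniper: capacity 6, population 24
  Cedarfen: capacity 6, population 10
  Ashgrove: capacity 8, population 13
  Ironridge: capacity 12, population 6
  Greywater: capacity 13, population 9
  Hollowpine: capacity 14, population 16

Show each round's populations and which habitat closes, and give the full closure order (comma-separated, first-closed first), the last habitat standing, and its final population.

Round 1: Ashgrove=13 Cedarfen=10 Greywater=9 Hollowpine=16 Ironridge=6 Juniper=24 → close Juniper (overflow 18)
  24÷5 = 4 each, +1 to first 4
Round 2: Ashgrove=18 Cedarfen=15 Greywater=14 Hollowpine=21 Ironridge=10 → close Ashgrove (overflow 10)
  18÷4 = 4 each, +1 to first 2
Round 3: Cedarfen=20 Greywater=19 Hollowpine=25 Ironridge=14 → close Cedarfen (overflow 14)
  20÷3 = 6 each, +1 to first 2
Round 4: Greywater=26 Hollowpine=32 Ironridge=20 → close Hollowpine (overflow 18)
  32÷2 = 16 each, +1 to first 0
Round 5: Greywater=42 Ironridge=36 → close Greywater (overflow 29)
  42÷1 = 42 each, +1 to first 0

Closure order: Juniper, Ashgrove, Cedarfen, Hollowpine, Greywater
Last habitat: Ironridge with 78 animals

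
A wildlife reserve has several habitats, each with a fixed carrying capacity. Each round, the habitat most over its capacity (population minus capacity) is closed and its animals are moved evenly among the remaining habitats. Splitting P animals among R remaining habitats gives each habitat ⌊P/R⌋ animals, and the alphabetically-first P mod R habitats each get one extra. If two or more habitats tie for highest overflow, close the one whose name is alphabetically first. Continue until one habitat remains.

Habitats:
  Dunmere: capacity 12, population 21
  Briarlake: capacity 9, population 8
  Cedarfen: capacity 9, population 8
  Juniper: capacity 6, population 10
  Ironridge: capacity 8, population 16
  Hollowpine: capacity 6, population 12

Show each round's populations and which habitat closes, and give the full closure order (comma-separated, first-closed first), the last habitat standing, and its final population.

Closure order: Dunmere, Ironridge, Hollowpine, Juniper, Briarlake
Last habitat: Cedarfen with 75 animals

Round 1: Briarlake=8 Cedarfen=8 Dunmere=21 Hollowpine=12 Ironridge=16 Juniper=10 → close Dunmere (overflow 9)
  21÷5 = 4 each, +1 to first 1
Round 2: Briarlake=13 Cedarfen=12 Hollowpine=16 Ironridge=20 Juniper=14 → close Ironridge (overflow 12)
  20÷4 = 5 each, +1 to first 0
Round 3: Briarlake=18 Cedarfen=17 Hollowpine=21 Juniper=19 → close Hollowpine (overflow 15)
  21÷3 = 7 each, +1 to first 0
Round 4: Briarlake=25 Cedarfen=24 Juniper=26 → close Juniper (overflow 20)
  26÷2 = 13 each, +1 to first 0
Round 5: Briarlake=38 Cedarfen=37 → close Briarlake (overflow 29)
  38÷1 = 38 each, +1 to first 0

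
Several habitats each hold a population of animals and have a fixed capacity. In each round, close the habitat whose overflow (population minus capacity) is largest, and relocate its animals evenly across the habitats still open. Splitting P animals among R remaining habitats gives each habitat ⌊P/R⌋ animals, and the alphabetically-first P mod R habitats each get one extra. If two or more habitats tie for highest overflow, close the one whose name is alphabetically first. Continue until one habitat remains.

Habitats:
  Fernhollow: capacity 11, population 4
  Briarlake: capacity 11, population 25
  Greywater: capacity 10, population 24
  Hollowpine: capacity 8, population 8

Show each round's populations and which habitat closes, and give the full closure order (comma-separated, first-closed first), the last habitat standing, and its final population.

Round 1: Briarlake=25 Fernhollow=4 Greywater=24 Hollowpine=8 → close Briarlake (overflow 14)
  25÷3 = 8 each, +1 to first 1
Round 2: Fernhollow=13 Greywater=32 Hollowpine=16 → close Greywater (overflow 22)
  32÷2 = 16 each, +1 to first 0
Round 3: Fernhollow=29 Hollowpine=32 → close Hollowpine (overflow 24)
  32÷1 = 32 each, +1 to first 0

Closure order: Briarlake, Greywater, Hollowpine
Last habitat: Fernhollow with 61 animals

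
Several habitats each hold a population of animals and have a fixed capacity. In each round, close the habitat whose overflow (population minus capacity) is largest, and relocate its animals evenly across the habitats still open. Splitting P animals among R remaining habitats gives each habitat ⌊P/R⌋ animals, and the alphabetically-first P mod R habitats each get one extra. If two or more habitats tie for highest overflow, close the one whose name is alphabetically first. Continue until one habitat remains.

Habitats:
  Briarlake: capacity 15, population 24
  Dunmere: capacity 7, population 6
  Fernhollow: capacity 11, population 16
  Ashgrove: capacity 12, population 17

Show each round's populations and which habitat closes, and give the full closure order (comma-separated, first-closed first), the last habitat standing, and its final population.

Round 1: Ashgrove=17 Briarlake=24 Dunmere=6 Fernhollow=16 → close Briarlake (overflow 9)
  24÷3 = 8 each, +1 to first 0
Round 2: Ashgrove=25 Dunmere=14 Fernhollow=24 → close Ashgrove (overflow 13)
  25÷2 = 12 each, +1 to first 1
Round 3: Dunmere=27 Fernhollow=36 → close Fernhollow (overflow 25)
  36÷1 = 36 each, +1 to first 0

Closure order: Briarlake, Ashgrove, Fernhollow
Last habitat: Dunmere with 63 animals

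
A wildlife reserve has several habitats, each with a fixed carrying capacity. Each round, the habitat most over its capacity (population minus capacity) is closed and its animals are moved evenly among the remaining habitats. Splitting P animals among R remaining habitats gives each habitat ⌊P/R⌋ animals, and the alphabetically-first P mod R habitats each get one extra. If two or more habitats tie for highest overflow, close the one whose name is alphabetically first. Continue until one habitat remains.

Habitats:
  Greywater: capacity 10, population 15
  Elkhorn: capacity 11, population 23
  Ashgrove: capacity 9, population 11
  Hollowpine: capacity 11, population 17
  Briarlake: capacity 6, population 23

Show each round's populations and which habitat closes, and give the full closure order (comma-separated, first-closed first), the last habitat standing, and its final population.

Closure order: Briarlake, Elkhorn, Greywater, Hollowpine
Last habitat: Ashgrove with 89 animals

Round 1: Ashgrove=11 Briarlake=23 Elkhorn=23 Greywater=15 Hollowpine=17 → close Briarlake (overflow 17)
  23÷4 = 5 each, +1 to first 3
Round 2: Ashgrove=17 Elkhorn=29 Greywater=21 Hollowpine=22 → close Elkhorn (overflow 18)
  29÷3 = 9 each, +1 to first 2
Round 3: Ashgrove=27 Greywater=31 Hollowpine=31 → close Greywater (overflow 21)
  31÷2 = 15 each, +1 to first 1
Round 4: Ashgrove=43 Hollowpine=46 → close Hollowpine (overflow 35)
  46÷1 = 46 each, +1 to first 0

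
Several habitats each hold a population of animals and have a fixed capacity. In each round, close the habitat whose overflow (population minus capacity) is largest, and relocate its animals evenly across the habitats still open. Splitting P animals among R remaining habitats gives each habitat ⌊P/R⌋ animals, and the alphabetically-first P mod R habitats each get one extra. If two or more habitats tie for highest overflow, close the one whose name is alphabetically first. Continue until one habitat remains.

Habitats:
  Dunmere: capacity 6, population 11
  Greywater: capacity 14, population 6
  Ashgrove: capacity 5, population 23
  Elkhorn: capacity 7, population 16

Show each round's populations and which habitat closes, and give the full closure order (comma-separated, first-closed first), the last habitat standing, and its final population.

Closure order: Ashgrove, Elkhorn, Dunmere
Last habitat: Greywater with 56 animals

Round 1: Ashgrove=23 Dunmere=11 Elkhorn=16 Greywater=6 → close Ashgrove (overflow 18)
  23÷3 = 7 each, +1 to first 2
Round 2: Dunmere=19 Elkhorn=24 Greywater=13 → close Elkhorn (overflow 17)
  24÷2 = 12 each, +1 to first 0
Round 3: Dunmere=31 Greywater=25 → close Dunmere (overflow 25)
  31÷1 = 31 each, +1 to first 0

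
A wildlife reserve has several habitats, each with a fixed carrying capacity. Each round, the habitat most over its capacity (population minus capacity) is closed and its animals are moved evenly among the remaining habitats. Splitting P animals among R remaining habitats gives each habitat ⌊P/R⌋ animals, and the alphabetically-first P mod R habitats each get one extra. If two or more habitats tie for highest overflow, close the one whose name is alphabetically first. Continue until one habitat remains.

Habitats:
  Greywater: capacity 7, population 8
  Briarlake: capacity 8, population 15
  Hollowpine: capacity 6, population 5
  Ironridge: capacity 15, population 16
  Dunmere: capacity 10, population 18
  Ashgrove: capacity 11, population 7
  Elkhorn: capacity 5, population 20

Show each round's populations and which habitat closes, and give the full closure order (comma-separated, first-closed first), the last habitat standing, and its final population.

Round 1: Ashgrove=7 Briarlake=15 Dunmere=18 Elkhorn=20 Greywater=8 Hollowpine=5 Ironridge=16 → close Elkhorn (overflow 15)
  20÷6 = 3 each, +1 to first 2
Round 2: Ashgrove=11 Briarlake=19 Dunmere=21 Greywater=11 Hollowpine=8 Ironridge=19 → close Briarlake (overflow 11)
  19÷5 = 3 each, +1 to first 4
Round 3: Ashgrove=15 Dunmere=25 Greywater=15 Hollowpine=12 Ironridge=22 → close Dunmere (overflow 15)
  25÷4 = 6 each, +1 to first 1
Round 4: Ashgrove=22 Greywater=21 Hollowpine=18 Ironridge=28 → close Greywater (overflow 14)
  21÷3 = 7 each, +1 to first 0
Round 5: Ashgrove=29 Hollowpine=25 Ironridge=35 → close Ironridge (overflow 20)
  35÷2 = 17 each, +1 to first 1
Round 6: Ashgrove=47 Hollowpine=42 → close Ashgrove (overflow 36)
  47÷1 = 47 each, +1 to first 0

Closure order: Elkhorn, Briarlake, Dunmere, Greywater, Ironridge, Ashgrove
Last habitat: Hollowpine with 89 animals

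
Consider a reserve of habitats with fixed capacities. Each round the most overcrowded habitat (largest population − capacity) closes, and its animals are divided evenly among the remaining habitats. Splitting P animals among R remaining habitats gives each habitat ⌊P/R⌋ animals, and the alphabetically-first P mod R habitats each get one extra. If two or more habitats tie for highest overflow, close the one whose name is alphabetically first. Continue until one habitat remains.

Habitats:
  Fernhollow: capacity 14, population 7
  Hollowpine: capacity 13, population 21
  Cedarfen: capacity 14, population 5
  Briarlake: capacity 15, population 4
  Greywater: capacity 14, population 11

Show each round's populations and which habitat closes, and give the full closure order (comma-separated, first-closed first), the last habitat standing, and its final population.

Round 1: Briarlake=4 Cedarfen=5 Fernhollow=7 Greywater=11 Hollowpine=21 → close Hollowpine (overflow 8)
  21÷4 = 5 each, +1 to first 1
Round 2: Briarlake=10 Cedarfen=10 Fernhollow=12 Greywater=16 → close Greywater (overflow 2)
  16÷3 = 5 each, +1 to first 1
Round 3: Briarlake=16 Cedarfen=15 Fernhollow=17 → close Fernhollow (overflow 3)
  17÷2 = 8 each, +1 to first 1
Round 4: Briarlake=25 Cedarfen=23 → close Briarlake (overflow 10)
  25÷1 = 25 each, +1 to first 0

Closure order: Hollowpine, Greywater, Fernhollow, Briarlake
Last habitat: Cedarfen with 48 animals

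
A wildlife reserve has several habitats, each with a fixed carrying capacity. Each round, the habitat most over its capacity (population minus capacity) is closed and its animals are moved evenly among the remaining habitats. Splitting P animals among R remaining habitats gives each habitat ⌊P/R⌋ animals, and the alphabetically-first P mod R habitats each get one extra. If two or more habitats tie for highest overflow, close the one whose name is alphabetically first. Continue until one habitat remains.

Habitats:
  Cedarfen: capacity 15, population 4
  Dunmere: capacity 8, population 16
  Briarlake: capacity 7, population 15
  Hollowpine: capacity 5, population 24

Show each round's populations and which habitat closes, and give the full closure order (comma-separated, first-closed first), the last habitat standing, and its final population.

Round 1: Briarlake=15 Cedarfen=4 Dunmere=16 Hollowpine=24 → close Hollowpine (overflow 19)
  24÷3 = 8 each, +1 to first 0
Round 2: Briarlake=23 Cedarfen=12 Dunmere=24 → close Briarlake (overflow 16)
  23÷2 = 11 each, +1 to first 1
Round 3: Cedarfen=24 Dunmere=35 → close Dunmere (overflow 27)
  35÷1 = 35 each, +1 to first 0

Closure order: Hollowpine, Briarlake, Dunmere
Last habitat: Cedarfen with 59 animals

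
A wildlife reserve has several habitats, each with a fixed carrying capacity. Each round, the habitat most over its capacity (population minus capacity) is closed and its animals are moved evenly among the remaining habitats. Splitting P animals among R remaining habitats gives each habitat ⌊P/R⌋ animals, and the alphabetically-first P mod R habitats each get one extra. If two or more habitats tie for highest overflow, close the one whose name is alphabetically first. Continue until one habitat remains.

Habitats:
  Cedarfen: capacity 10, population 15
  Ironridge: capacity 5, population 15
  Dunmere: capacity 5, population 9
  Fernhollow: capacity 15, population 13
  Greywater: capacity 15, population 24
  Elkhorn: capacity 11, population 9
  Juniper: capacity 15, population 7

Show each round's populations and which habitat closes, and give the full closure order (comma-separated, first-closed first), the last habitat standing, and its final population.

Closure order: Ironridge, Greywater, Cedarfen, Dunmere, Elkhorn, Fernhollow
Last habitat: Juniper with 92 animals

Round 1: Cedarfen=15 Dunmere=9 Elkhorn=9 Fernhollow=13 Greywater=24 Ironridge=15 Juniper=7 → close Ironridge (overflow 10)
  15÷6 = 2 each, +1 to first 3
Round 2: Cedarfen=18 Dunmere=12 Elkhorn=12 Fernhollow=15 Greywater=26 Juniper=9 → close Greywater (overflow 11)
  26÷5 = 5 each, +1 to first 1
Round 3: Cedarfen=24 Dunmere=17 Elkhorn=17 Fernhollow=20 Juniper=14 → close Cedarfen (overflow 14)
  24÷4 = 6 each, +1 to first 0
Round 4: Dunmere=23 Elkhorn=23 Fernhollow=26 Juniper=20 → close Dunmere (overflow 18)
  23÷3 = 7 each, +1 to first 2
Round 5: Elkhorn=31 Fernhollow=34 Juniper=27 → close Elkhorn (overflow 20)
  31÷2 = 15 each, +1 to first 1
Round 6: Fernhollow=50 Juniper=42 → close Fernhollow (overflow 35)
  50÷1 = 50 each, +1 to first 0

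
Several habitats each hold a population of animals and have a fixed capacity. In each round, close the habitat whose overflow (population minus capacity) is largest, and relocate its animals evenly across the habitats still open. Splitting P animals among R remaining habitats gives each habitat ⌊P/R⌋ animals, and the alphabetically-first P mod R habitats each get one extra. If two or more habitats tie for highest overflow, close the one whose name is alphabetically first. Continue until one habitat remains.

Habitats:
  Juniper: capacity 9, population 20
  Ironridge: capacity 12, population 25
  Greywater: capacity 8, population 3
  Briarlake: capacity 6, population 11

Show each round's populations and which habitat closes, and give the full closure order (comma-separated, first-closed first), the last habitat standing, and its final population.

Closure order: Ironridge, Juniper, Briarlake
Last habitat: Greywater with 59 animals

Round 1: Briarlake=11 Greywater=3 Ironridge=25 Juniper=20 → close Ironridge (overflow 13)
  25÷3 = 8 each, +1 to first 1
Round 2: Briarlake=20 Greywater=11 Juniper=28 → close Juniper (overflow 19)
  28÷2 = 14 each, +1 to first 0
Round 3: Briarlake=34 Greywater=25 → close Briarlake (overflow 28)
  34÷1 = 34 each, +1 to first 0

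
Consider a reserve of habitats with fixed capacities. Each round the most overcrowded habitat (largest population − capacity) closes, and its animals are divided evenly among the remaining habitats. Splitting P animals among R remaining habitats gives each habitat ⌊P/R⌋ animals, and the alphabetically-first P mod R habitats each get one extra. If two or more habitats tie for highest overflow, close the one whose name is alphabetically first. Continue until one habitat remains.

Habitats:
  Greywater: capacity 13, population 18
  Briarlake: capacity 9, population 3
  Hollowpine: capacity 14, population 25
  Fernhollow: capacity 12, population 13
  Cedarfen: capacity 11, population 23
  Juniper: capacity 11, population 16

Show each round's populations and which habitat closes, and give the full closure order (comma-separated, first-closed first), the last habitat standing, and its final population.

Round 1: Briarlake=3 Cedarfen=23 Fernhollow=13 Greywater=18 Hollowpine=25 Juniper=16 → close Cedarfen (overflow 12)
  23÷5 = 4 each, +1 to first 3
Round 2: Briarlake=8 Fernhollow=18 Greywater=23 Hollowpine=29 Juniper=20 → close Hollowpine (overflow 15)
  29÷4 = 7 each, +1 to first 1
Round 3: Briarlake=16 Fernhollow=25 Greywater=30 Juniper=27 → close Greywater (overflow 17)
  30÷3 = 10 each, +1 to first 0
Round 4: Briarlake=26 Fernhollow=35 Juniper=37 → close Juniper (overflow 26)
  37÷2 = 18 each, +1 to first 1
Round 5: Briarlake=45 Fernhollow=53 → close Fernhollow (overflow 41)
  53÷1 = 53 each, +1 to first 0

Closure order: Cedarfen, Hollowpine, Greywater, Juniper, Fernhollow
Last habitat: Briarlake with 98 animals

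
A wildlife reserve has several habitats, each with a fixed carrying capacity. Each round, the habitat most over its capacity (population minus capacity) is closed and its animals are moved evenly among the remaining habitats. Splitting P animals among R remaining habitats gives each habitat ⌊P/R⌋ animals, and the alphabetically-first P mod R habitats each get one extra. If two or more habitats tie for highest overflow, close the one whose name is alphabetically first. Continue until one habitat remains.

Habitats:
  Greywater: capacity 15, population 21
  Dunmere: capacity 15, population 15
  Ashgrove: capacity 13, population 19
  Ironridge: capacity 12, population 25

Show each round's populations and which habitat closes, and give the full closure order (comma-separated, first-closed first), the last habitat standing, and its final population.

Round 1: Ashgrove=19 Dunmere=15 Greywater=21 Ironridge=25 → close Ironridge (overflow 13)
  25÷3 = 8 each, +1 to first 1
Round 2: Ashgrove=28 Dunmere=23 Greywater=29 → close Ashgrove (overflow 15)
  28÷2 = 14 each, +1 to first 0
Round 3: Dunmere=37 Greywater=43 → close Greywater (overflow 28)
  43÷1 = 43 each, +1 to first 0

Closure order: Ironridge, Ashgrove, Greywater
Last habitat: Dunmere with 80 animals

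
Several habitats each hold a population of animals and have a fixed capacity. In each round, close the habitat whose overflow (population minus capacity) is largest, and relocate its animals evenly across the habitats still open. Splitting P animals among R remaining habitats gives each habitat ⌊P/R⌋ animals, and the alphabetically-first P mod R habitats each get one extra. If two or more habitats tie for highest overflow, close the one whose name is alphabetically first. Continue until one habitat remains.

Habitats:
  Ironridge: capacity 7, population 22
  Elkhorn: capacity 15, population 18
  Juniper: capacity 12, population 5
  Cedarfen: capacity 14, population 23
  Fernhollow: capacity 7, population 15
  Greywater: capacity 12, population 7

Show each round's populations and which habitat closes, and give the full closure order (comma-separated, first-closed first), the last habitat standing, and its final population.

Round 1: Cedarfen=23 Elkhorn=18 Fernhollow=15 Greywater=7 Ironridge=22 Juniper=5 → close Ironridge (overflow 15)
  22÷5 = 4 each, +1 to first 2
Round 2: Cedarfen=28 Elkhorn=23 Fernhollow=19 Greywater=11 Juniper=9 → close Cedarfen (overflow 14)
  28÷4 = 7 each, +1 to first 0
Round 3: Elkhorn=30 Fernhollow=26 Greywater=18 Juniper=16 → close Fernhollow (overflow 19)
  26÷3 = 8 each, +1 to first 2
Round 4: Elkhorn=39 Greywater=27 Juniper=24 → close Elkhorn (overflow 24)
  39÷2 = 19 each, +1 to first 1
Round 5: Greywater=47 Juniper=43 → close Greywater (overflow 35)
  47÷1 = 47 each, +1 to first 0

Closure order: Ironridge, Cedarfen, Fernhollow, Elkhorn, Greywater
Last habitat: Juniper with 90 animals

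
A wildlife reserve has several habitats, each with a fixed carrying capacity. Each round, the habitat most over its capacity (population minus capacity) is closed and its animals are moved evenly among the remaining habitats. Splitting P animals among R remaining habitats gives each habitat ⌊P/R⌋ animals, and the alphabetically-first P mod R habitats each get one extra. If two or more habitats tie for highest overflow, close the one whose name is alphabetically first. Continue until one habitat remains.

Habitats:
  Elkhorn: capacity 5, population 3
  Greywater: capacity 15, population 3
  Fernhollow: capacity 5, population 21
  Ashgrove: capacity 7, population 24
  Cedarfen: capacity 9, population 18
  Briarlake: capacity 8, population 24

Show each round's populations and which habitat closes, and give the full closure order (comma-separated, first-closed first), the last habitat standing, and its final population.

Round 1: Ashgrove=24 Briarlake=24 Cedarfen=18 Elkhorn=3 Fernhollow=21 Greywater=3 → close Ashgrove (overflow 17)
  24÷5 = 4 each, +1 to first 4
Round 2: Briarlake=29 Cedarfen=23 Elkhorn=8 Fernhollow=26 Greywater=7 → close Briarlake (overflow 21)
  29÷4 = 7 each, +1 to first 1
Round 3: Cedarfen=31 Elkhorn=15 Fernhollow=33 Greywater=14 → close Fernhollow (overflow 28)
  33÷3 = 11 each, +1 to first 0
Round 4: Cedarfen=42 Elkhorn=26 Greywater=25 → close Cedarfen (overflow 33)
  42÷2 = 21 each, +1 to first 0
Round 5: Elkhorn=47 Greywater=46 → close Elkhorn (overflow 42)
  47÷1 = 47 each, +1 to first 0

Closure order: Ashgrove, Briarlake, Fernhollow, Cedarfen, Elkhorn
Last habitat: Greywater with 93 animals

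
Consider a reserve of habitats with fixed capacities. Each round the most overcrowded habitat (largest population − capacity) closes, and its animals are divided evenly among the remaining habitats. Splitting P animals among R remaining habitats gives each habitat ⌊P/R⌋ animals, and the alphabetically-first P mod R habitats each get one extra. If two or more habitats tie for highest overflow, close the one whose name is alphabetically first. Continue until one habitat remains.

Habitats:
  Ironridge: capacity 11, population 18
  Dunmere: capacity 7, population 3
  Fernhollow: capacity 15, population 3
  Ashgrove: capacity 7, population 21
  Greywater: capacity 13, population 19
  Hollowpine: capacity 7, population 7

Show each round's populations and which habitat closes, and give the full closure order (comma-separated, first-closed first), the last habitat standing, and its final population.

Round 1: Ashgrove=21 Dunmere=3 Fernhollow=3 Greywater=19 Hollowpine=7 Ironridge=18 → close Ashgrove (overflow 14)
  21÷5 = 4 each, +1 to first 1
Round 2: Dunmere=8 Fernhollow=7 Greywater=23 Hollowpine=11 Ironridge=22 → close Ironridge (overflow 11)
  22÷4 = 5 each, +1 to first 2
Round 3: Dunmere=14 Fernhollow=13 Greywater=28 Hollowpine=16 → close Greywater (overflow 15)
  28÷3 = 9 each, +1 to first 1
Round 4: Dunmere=24 Fernhollow=22 Hollowpine=25 → close Hollowpine (overflow 18)
  25÷2 = 12 each, +1 to first 1
Round 5: Dunmere=37 Fernhollow=34 → close Dunmere (overflow 30)
  37÷1 = 37 each, +1 to first 0

Closure order: Ashgrove, Ironridge, Greywater, Hollowpine, Dunmere
Last habitat: Fernhollow with 71 animals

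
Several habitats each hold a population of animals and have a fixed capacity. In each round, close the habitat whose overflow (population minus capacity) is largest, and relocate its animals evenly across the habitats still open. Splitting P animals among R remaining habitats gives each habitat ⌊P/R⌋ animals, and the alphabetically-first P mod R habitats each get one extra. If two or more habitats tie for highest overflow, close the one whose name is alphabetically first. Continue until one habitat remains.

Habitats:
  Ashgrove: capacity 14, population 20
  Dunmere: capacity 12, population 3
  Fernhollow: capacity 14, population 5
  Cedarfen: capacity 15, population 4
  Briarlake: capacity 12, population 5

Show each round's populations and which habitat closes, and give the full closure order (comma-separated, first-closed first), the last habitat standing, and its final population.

Round 1: Ashgrove=20 Briarlake=5 Cedarfen=4 Dunmere=3 Fernhollow=5 → close Ashgrove (overflow 6)
  20÷4 = 5 each, +1 to first 0
Round 2: Briarlake=10 Cedarfen=9 Dunmere=8 Fernhollow=10 → close Briarlake (overflow -2)
  10÷3 = 3 each, +1 to first 1
Round 3: Cedarfen=13 Dunmere=11 Fernhollow=13 → close Dunmere (overflow -1)
  11÷2 = 5 each, +1 to first 1
Round 4: Cedarfen=19 Fernhollow=18 → close Cedarfen (overflow 4)
  19÷1 = 19 each, +1 to first 0

Closure order: Ashgrove, Briarlake, Dunmere, Cedarfen
Last habitat: Fernhollow with 37 animals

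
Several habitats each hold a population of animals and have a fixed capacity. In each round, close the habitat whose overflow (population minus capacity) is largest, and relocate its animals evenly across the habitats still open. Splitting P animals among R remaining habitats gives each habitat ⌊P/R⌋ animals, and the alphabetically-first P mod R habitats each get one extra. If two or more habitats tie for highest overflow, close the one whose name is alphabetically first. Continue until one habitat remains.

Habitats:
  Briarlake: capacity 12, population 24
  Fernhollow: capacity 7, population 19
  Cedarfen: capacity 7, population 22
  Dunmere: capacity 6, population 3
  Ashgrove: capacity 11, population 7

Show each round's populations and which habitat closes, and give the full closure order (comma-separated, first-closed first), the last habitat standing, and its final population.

Closure order: Cedarfen, Briarlake, Fernhollow, Ashgrove
Last habitat: Dunmere with 75 animals

Round 1: Ashgrove=7 Briarlake=24 Cedarfen=22 Dunmere=3 Fernhollow=19 → close Cedarfen (overflow 15)
  22÷4 = 5 each, +1 to first 2
Round 2: Ashgrove=13 Briarlake=30 Dunmere=8 Fernhollow=24 → close Briarlake (overflow 18)
  30÷3 = 10 each, +1 to first 0
Round 3: Ashgrove=23 Dunmere=18 Fernhollow=34 → close Fernhollow (overflow 27)
  34÷2 = 17 each, +1 to first 0
Round 4: Ashgrove=40 Dunmere=35 → close Ashgrove (overflow 29)
  40÷1 = 40 each, +1 to first 0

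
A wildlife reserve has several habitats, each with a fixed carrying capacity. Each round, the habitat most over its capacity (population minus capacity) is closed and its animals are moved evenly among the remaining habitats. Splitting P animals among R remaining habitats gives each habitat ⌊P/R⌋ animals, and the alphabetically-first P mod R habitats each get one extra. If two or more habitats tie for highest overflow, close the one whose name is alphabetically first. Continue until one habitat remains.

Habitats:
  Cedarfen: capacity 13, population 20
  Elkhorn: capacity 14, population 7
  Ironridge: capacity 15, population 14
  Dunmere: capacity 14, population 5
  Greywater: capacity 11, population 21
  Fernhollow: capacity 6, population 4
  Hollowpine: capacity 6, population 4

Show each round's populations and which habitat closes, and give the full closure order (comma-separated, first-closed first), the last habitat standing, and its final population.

Closure order: Greywater, Cedarfen, Fernhollow, Hollowpine, Ironridge, Elkhorn
Last habitat: Dunmere with 75 animals

Round 1: Cedarfen=20 Dunmere=5 Elkhorn=7 Fernhollow=4 Greywater=21 Hollowpine=4 Ironridge=14 → close Greywater (overflow 10)
  21÷6 = 3 each, +1 to first 3
Round 2: Cedarfen=24 Dunmere=9 Elkhorn=11 Fernhollow=7 Hollowpine=7 Ironridge=17 → close Cedarfen (overflow 11)
  24÷5 = 4 each, +1 to first 4
Round 3: Dunmere=14 Elkhorn=16 Fernhollow=12 Hollowpine=12 Ironridge=21 → close Fernhollow (overflow 6)
  12÷4 = 3 each, +1 to first 0
Round 4: Dunmere=17 Elkhorn=19 Hollowpine=15 Ironridge=24 → close Hollowpine (overflow 9)
  15÷3 = 5 each, +1 to first 0
Round 5: Dunmere=22 Elkhorn=24 Ironridge=29 → close Ironridge (overflow 14)
  29÷2 = 14 each, +1 to first 1
Round 6: Dunmere=37 Elkhorn=38 → close Elkhorn (overflow 24)
  38÷1 = 38 each, +1 to first 0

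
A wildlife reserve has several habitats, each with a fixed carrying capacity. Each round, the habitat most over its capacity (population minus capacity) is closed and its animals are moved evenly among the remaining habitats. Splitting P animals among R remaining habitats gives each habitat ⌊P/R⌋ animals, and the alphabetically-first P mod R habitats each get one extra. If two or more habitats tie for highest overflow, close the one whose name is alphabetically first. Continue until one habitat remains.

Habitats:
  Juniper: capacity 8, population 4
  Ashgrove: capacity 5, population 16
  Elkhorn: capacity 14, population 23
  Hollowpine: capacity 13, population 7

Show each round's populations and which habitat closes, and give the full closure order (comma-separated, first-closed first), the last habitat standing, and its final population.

Closure order: Ashgrove, Elkhorn, Juniper
Last habitat: Hollowpine with 50 animals

Round 1: Ashgrove=16 Elkhorn=23 Hollowpine=7 Juniper=4 → close Ashgrove (overflow 11)
  16÷3 = 5 each, +1 to first 1
Round 2: Elkhorn=29 Hollowpine=12 Juniper=9 → close Elkhorn (overflow 15)
  29÷2 = 14 each, +1 to first 1
Round 3: Hollowpine=27 Juniper=23 → close Juniper (overflow 15)
  23÷1 = 23 each, +1 to first 0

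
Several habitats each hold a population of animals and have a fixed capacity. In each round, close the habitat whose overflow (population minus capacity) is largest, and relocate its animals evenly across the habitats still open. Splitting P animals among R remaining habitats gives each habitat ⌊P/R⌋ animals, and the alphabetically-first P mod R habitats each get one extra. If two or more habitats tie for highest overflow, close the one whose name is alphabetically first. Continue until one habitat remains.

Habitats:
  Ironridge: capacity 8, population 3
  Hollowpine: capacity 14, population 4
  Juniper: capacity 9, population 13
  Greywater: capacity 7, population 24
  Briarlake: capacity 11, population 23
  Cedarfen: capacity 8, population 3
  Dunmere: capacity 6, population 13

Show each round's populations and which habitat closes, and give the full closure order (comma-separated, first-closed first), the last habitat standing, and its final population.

Round 1: Briarlake=23 Cedarfen=3 Dunmere=13 Greywater=24 Hollowpine=4 Ironridge=3 Juniper=13 → close Greywater (overflow 17)
  24÷6 = 4 each, +1 to first 0
Round 2: Briarlake=27 Cedarfen=7 Dunmere=17 Hollowpine=8 Ironridge=7 Juniper=17 → close Briarlake (overflow 16)
  27÷5 = 5 each, +1 to first 2
Round 3: Cedarfen=13 Dunmere=23 Hollowpine=13 Ironridge=12 Juniper=22 → close Dunmere (overflow 17)
  23÷4 = 5 each, +1 to first 3
Round 4: Cedarfen=19 Hollowpine=19 Ironridge=18 Juniper=27 → close Juniper (overflow 18)
  27÷3 = 9 each, +1 to first 0
Round 5: Cedarfen=28 Hollowpine=28 Ironridge=27 → close Cedarfen (overflow 20)
  28÷2 = 14 each, +1 to first 0
Round 6: Hollowpine=42 Ironridge=41 → close Ironridge (overflow 33)
  41÷1 = 41 each, +1 to first 0

Closure order: Greywater, Briarlake, Dunmere, Juniper, Cedarfen, Ironridge
Last habitat: Hollowpine with 83 animals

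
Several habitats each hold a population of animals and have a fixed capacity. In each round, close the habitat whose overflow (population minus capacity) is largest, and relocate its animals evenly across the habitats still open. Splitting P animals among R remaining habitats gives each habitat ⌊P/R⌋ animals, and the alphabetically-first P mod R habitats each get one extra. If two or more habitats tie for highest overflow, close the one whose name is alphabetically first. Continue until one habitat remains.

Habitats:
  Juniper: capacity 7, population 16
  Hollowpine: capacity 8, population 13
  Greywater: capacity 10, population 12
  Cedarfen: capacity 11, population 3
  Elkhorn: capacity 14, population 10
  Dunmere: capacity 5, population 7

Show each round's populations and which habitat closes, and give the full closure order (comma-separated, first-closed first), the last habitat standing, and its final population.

Closure order: Juniper, Hollowpine, Dunmere, Greywater, Elkhorn
Last habitat: Cedarfen with 61 animals

Round 1: Cedarfen=3 Dunmere=7 Elkhorn=10 Greywater=12 Hollowpine=13 Juniper=16 → close Juniper (overflow 9)
  16÷5 = 3 each, +1 to first 1
Round 2: Cedarfen=7 Dunmere=10 Elkhorn=13 Greywater=15 Hollowpine=16 → close Hollowpine (overflow 8)
  16÷4 = 4 each, +1 to first 0
Round 3: Cedarfen=11 Dunmere=14 Elkhorn=17 Greywater=19 → close Dunmere (overflow 9)
  14÷3 = 4 each, +1 to first 2
Round 4: Cedarfen=16 Elkhorn=22 Greywater=23 → close Greywater (overflow 13)
  23÷2 = 11 each, +1 to first 1
Round 5: Cedarfen=28 Elkhorn=33 → close Elkhorn (overflow 19)
  33÷1 = 33 each, +1 to first 0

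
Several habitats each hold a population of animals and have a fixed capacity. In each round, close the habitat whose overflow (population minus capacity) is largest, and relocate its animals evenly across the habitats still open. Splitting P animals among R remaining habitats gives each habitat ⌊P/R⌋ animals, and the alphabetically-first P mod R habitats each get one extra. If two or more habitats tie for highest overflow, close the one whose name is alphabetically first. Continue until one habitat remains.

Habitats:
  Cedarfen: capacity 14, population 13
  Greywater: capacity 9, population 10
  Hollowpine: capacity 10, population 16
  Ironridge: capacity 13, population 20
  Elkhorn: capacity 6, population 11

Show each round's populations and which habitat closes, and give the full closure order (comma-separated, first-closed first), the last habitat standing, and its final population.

Round 1: Cedarfen=13 Elkhorn=11 Greywater=10 Hollowpine=16 Ironridge=20 → close Ironridge (overflow 7)
  20÷4 = 5 each, +1 to first 0
Round 2: Cedarfen=18 Elkhorn=16 Greywater=15 Hollowpine=21 → close Hollowpine (overflow 11)
  21÷3 = 7 each, +1 to first 0
Round 3: Cedarfen=25 Elkhorn=23 Greywater=22 → close Elkhorn (overflow 17)
  23÷2 = 11 each, +1 to first 1
Round 4: Cedarfen=37 Greywater=33 → close Greywater (overflow 24)
  33÷1 = 33 each, +1 to first 0

Closure order: Ironridge, Hollowpine, Elkhorn, Greywater
Last habitat: Cedarfen with 70 animals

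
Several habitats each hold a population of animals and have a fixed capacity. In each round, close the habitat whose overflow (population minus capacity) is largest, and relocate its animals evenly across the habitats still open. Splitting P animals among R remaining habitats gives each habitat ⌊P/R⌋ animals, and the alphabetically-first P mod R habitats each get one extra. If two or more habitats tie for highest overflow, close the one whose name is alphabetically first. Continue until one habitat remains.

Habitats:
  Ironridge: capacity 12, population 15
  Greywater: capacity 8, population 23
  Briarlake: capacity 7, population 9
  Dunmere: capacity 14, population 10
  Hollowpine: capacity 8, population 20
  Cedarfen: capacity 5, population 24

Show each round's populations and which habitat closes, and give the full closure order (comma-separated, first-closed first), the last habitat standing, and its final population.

Round 1: Briarlake=9 Cedarfen=24 Dunmere=10 Greywater=23 Hollowpine=20 Ironridge=15 → close Cedarfen (overflow 19)
  24÷5 = 4 each, +1 to first 4
Round 2: Briarlake=14 Dunmere=15 Greywater=28 Hollowpine=25 Ironridge=19 → close Greywater (overflow 20)
  28÷4 = 7 each, +1 to first 0
Round 3: Briarlake=21 Dunmere=22 Hollowpine=32 Ironridge=26 → close Hollowpine (overflow 24)
  32÷3 = 10 each, +1 to first 2
Round 4: Briarlake=32 Dunmere=33 Ironridge=36 → close Briarlake (overflow 25)
  32÷2 = 16 each, +1 to first 0
Round 5: Dunmere=49 Ironridge=52 → close Ironridge (overflow 40)
  52÷1 = 52 each, +1 to first 0

Closure order: Cedarfen, Greywater, Hollowpine, Briarlake, Ironridge
Last habitat: Dunmere with 101 animals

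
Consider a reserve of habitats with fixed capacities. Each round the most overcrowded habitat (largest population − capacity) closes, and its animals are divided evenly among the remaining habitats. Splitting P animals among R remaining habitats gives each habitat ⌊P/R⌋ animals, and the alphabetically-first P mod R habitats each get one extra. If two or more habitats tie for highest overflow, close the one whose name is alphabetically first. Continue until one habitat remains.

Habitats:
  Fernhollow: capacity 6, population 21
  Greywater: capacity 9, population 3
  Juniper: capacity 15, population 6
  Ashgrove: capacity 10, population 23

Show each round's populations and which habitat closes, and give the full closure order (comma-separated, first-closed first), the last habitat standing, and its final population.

Round 1: Ashgrove=23 Fernhollow=21 Greywater=3 Juniper=6 → close Fernhollow (overflow 15)
  21÷3 = 7 each, +1 to first 0
Round 2: Ashgrove=30 Greywater=10 Juniper=13 → close Ashgrove (overflow 20)
  30÷2 = 15 each, +1 to first 0
Round 3: Greywater=25 Juniper=28 → close Greywater (overflow 16)
  25÷1 = 25 each, +1 to first 0

Closure order: Fernhollow, Ashgrove, Greywater
Last habitat: Juniper with 53 animals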